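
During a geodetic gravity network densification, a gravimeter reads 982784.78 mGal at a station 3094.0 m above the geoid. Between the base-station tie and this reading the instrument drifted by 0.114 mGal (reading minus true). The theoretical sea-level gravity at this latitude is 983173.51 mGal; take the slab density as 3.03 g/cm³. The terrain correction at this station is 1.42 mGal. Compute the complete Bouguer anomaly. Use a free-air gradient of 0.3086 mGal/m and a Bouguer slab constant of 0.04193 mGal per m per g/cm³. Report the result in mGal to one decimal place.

174.3

Drift-corrected reading = 982784.78 − (0.114) = 982784.666 mGal
Free-air correction = 0.3086 × 3094.0 = 954.81 mGal
Free-air anomaly = 982784.666 − 983173.51 + (954.81) = 565.966 mGal
Bouguer slab correction = 0.04193 × 3.03 × 3094.0 = 393.09 mGal
Simple Bouguer anomaly = 565.966 − (393.09) = 172.876 mGal
Complete Bouguer anomaly = 172.876 + 1.42 = 174.296 mGal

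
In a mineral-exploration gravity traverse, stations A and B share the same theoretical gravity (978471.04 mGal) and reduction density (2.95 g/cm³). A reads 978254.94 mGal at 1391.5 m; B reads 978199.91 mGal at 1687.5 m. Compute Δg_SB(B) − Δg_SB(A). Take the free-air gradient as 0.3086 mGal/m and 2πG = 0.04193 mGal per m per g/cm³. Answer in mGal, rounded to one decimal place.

-0.3

Δg_SB(A) = 978254.94 − 978471.04 + 0.3086×1391.5 − 0.04193×2.95×1391.5 = 41.20 mGal
Δg_SB(B) = 978199.91 − 978471.04 + 0.3086×1687.5 − 0.04193×2.95×1687.5 = 40.90 mGal
Difference = 40.90 − (41.20) = -0.30 mGal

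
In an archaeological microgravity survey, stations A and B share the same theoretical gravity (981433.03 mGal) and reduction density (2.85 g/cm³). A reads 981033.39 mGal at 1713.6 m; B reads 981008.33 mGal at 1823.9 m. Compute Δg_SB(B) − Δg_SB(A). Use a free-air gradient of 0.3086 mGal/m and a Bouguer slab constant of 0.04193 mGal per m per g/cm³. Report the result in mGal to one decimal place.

Δg_SB(A) = 981033.39 − 981433.03 + 0.3086×1713.6 − 0.04193×2.85×1713.6 = -75.60 mGal
Δg_SB(B) = 981008.33 − 981433.03 + 0.3086×1823.9 − 0.04193×2.85×1823.9 = -79.80 mGal
Difference = -79.80 − (-75.60) = -4.20 mGal

-4.2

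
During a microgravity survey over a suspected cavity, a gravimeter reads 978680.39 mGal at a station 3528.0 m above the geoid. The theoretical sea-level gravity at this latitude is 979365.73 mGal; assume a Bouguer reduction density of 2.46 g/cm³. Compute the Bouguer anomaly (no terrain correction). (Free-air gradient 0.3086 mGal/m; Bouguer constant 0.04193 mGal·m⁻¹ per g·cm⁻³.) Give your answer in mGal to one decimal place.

Free-air correction = 0.3086 × 3528.0 = 1088.74 mGal
Free-air anomaly = 978680.39 − 979365.73 + (1088.74) = 403.40 mGal
Bouguer slab correction = 0.04193 × 2.46 × 3528.0 = 363.91 mGal
Simple Bouguer anomaly = 403.40 − (363.91) = 39.49 mGal

39.5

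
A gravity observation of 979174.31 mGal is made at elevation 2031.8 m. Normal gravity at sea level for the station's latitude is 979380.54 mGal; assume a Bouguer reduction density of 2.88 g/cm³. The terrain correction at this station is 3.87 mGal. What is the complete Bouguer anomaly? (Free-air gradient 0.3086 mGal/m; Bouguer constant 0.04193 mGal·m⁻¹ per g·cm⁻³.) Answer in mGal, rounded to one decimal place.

Free-air correction = 0.3086 × 2031.8 = 627.01 mGal
Free-air anomaly = 979174.31 − 979380.54 + (627.01) = 420.78 mGal
Bouguer slab correction = 0.04193 × 2.88 × 2031.8 = 245.36 mGal
Simple Bouguer anomaly = 420.78 − (245.36) = 175.42 mGal
Complete Bouguer anomaly = 175.42 + 3.87 = 179.29 mGal

179.3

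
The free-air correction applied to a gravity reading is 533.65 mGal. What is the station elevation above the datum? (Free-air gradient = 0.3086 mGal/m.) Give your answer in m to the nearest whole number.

1729

h = 533.65 / 0.3086 = 1729.26 m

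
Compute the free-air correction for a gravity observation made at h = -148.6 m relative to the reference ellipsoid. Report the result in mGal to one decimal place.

-45.9

Free-air correction = 0.3086 × -148.6 = -45.9 mGal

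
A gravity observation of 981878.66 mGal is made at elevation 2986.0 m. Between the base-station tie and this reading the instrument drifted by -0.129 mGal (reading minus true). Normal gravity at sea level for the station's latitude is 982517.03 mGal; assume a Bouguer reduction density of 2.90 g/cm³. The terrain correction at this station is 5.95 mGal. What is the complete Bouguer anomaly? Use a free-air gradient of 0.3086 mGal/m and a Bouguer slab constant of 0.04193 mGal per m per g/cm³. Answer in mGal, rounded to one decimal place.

Drift-corrected reading = 981878.66 − (-0.129) = 981878.789 mGal
Free-air correction = 0.3086 × 2986.0 = 921.48 mGal
Free-air anomaly = 981878.789 − 982517.03 + (921.48) = 283.239 mGal
Bouguer slab correction = 0.04193 × 2.90 × 2986.0 = 363.09 mGal
Simple Bouguer anomaly = 283.239 − (363.09) = -79.851 mGal
Complete Bouguer anomaly = -79.851 + 5.95 = -73.901 mGal

-73.9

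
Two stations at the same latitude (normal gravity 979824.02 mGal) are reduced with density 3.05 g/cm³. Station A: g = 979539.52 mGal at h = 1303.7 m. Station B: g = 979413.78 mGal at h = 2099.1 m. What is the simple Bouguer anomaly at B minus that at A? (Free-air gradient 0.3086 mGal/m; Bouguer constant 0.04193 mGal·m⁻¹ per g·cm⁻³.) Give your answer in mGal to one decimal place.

Δg_SB(A) = 979539.52 − 979824.02 + 0.3086×1303.7 − 0.04193×3.05×1303.7 = -48.90 mGal
Δg_SB(B) = 979413.78 − 979824.02 + 0.3086×2099.1 − 0.04193×3.05×2099.1 = -30.90 mGal
Difference = -30.90 − (-48.90) = 18.00 mGal

18.0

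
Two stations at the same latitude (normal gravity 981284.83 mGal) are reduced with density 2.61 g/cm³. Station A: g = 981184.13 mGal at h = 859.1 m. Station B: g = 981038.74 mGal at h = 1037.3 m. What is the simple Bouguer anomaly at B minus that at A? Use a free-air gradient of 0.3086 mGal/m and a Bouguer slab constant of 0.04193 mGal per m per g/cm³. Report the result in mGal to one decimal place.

-109.9

Δg_SB(A) = 981184.13 − 981284.83 + 0.3086×859.1 − 0.04193×2.61×859.1 = 70.40 mGal
Δg_SB(B) = 981038.74 − 981284.83 + 0.3086×1037.3 − 0.04193×2.61×1037.3 = -39.50 mGal
Difference = -39.50 − (70.40) = -109.90 mGal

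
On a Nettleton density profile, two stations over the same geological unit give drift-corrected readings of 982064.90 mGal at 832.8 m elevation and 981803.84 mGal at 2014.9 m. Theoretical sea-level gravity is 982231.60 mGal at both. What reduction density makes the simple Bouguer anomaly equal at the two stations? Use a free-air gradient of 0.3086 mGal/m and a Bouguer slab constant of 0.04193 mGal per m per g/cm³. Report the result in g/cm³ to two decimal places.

Δg_obs = 981803.84 − 982064.90 = -261.06 mGal over Δh = 2014.9 − 832.8 = 1182.1 m
Equal Bouguer anomalies ⇒ Δg_obs + (0.3086 − 0.04193ρ)·Δh = 0
0.3086 − 0.04193ρ = −Δg_obs/Δh = 0.22084
ρ = (0.3086 − 0.22084) / 0.04193 = 2.09 g/cm³

2.09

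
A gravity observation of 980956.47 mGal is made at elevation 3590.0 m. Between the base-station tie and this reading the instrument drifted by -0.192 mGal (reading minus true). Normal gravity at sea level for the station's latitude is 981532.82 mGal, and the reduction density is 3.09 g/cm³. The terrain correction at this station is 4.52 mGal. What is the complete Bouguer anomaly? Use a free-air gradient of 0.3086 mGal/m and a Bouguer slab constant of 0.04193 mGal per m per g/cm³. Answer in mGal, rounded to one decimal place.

71.1

Drift-corrected reading = 980956.47 − (-0.192) = 980956.662 mGal
Free-air correction = 0.3086 × 3590.0 = 1107.87 mGal
Free-air anomaly = 980956.662 − 981532.82 + (1107.87) = 531.712 mGal
Bouguer slab correction = 0.04193 × 3.09 × 3590.0 = 465.13 mGal
Simple Bouguer anomaly = 531.712 − (465.13) = 66.582 mGal
Complete Bouguer anomaly = 66.582 + 4.52 = 71.102 mGal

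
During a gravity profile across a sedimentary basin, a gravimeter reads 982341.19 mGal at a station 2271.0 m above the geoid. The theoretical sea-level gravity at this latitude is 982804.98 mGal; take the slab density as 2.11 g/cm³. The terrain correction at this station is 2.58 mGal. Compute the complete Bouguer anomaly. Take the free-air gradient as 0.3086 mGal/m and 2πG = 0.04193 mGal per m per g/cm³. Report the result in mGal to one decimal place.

38.7

Free-air correction = 0.3086 × 2271.0 = 700.83 mGal
Free-air anomaly = 982341.19 − 982804.98 + (700.83) = 237.04 mGal
Bouguer slab correction = 0.04193 × 2.11 × 2271.0 = 200.92 mGal
Simple Bouguer anomaly = 237.04 − (200.92) = 36.12 mGal
Complete Bouguer anomaly = 36.12 + 2.58 = 38.70 mGal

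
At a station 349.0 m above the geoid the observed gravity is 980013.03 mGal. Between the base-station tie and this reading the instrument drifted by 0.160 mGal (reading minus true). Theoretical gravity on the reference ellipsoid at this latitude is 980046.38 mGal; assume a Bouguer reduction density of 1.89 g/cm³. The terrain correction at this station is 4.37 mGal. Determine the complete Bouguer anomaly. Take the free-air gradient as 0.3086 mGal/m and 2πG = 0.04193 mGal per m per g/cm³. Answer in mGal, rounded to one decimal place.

50.9

Drift-corrected reading = 980013.03 − (0.160) = 980012.870 mGal
Free-air correction = 0.3086 × 349.0 = 107.70 mGal
Free-air anomaly = 980012.870 − 980046.38 + (107.70) = 74.190 mGal
Bouguer slab correction = 0.04193 × 1.89 × 349.0 = 27.66 mGal
Simple Bouguer anomaly = 74.190 − (27.66) = 46.530 mGal
Complete Bouguer anomaly = 46.530 + 4.37 = 50.900 mGal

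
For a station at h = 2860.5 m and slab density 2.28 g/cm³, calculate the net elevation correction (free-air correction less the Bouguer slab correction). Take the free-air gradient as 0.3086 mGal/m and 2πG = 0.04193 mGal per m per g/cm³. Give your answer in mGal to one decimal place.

609.3

Combined gradient = 0.3086 − 0.04193 × 2.28 = 0.2129996 mGal/m
Combined elevation correction = 0.2129996 × 2860.5 = 609.3 mGal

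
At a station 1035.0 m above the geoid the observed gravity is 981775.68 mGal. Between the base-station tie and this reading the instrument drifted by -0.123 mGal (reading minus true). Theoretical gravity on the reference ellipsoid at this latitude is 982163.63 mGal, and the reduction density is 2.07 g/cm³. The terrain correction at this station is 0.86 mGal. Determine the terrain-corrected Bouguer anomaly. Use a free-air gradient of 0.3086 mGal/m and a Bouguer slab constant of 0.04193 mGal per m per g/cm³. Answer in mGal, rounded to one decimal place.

-157.4

Drift-corrected reading = 981775.68 − (-0.123) = 981775.803 mGal
Free-air correction = 0.3086 × 1035.0 = 319.40 mGal
Free-air anomaly = 981775.803 − 982163.63 + (319.40) = -68.427 mGal
Bouguer slab correction = 0.04193 × 2.07 × 1035.0 = 89.83 mGal
Simple Bouguer anomaly = -68.427 − (89.83) = -158.257 mGal
Complete Bouguer anomaly = -158.257 + 0.86 = -157.397 mGal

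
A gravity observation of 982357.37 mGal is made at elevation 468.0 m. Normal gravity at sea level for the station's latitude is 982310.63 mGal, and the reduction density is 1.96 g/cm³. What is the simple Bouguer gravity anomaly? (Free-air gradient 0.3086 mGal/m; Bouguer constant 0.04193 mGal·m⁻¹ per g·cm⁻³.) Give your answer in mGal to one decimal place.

152.7

Free-air correction = 0.3086 × 468.0 = 144.42 mGal
Free-air anomaly = 982357.37 − 982310.63 + (144.42) = 191.16 mGal
Bouguer slab correction = 0.04193 × 1.96 × 468.0 = 38.46 mGal
Simple Bouguer anomaly = 191.16 − (38.46) = 152.70 mGal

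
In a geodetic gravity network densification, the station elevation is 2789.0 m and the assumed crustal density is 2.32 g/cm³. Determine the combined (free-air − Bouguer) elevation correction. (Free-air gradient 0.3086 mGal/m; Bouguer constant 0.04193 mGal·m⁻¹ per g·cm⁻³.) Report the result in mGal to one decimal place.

Combined gradient = 0.3086 − 0.04193 × 2.32 = 0.2113224 mGal/m
Combined elevation correction = 0.2113224 × 2789.0 = 589.4 mGal

589.4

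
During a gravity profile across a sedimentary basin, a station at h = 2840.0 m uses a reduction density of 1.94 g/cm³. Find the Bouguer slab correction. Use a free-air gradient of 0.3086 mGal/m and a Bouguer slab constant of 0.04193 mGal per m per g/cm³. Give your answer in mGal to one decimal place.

Bouguer slab correction = 0.04193 × 1.94 × 2840.0 = 231.0 mGal

231.0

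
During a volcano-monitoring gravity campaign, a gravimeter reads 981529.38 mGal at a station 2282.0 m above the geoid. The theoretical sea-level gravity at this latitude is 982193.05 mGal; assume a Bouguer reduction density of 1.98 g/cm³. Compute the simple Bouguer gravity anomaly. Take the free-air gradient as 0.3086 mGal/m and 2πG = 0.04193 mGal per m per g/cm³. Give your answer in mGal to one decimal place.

Free-air correction = 0.3086 × 2282.0 = 704.23 mGal
Free-air anomaly = 981529.38 − 982193.05 + (704.23) = 40.56 mGal
Bouguer slab correction = 0.04193 × 1.98 × 2282.0 = 189.45 mGal
Simple Bouguer anomaly = 40.56 − (189.45) = -148.89 mGal

-148.9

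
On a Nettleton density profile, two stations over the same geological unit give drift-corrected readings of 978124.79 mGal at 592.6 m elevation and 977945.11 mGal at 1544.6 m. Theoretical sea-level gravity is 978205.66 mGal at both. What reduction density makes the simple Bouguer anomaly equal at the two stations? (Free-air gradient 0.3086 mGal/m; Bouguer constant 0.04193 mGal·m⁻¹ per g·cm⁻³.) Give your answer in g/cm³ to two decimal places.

2.86

Δg_obs = 977945.11 − 978124.79 = -179.68 mGal over Δh = 1544.6 − 592.6 = 952.0 m
Equal Bouguer anomalies ⇒ Δg_obs + (0.3086 − 0.04193ρ)·Δh = 0
0.3086 − 0.04193ρ = −Δg_obs/Δh = 0.18874
ρ = (0.3086 − 0.18874) / 0.04193 = 2.86 g/cm³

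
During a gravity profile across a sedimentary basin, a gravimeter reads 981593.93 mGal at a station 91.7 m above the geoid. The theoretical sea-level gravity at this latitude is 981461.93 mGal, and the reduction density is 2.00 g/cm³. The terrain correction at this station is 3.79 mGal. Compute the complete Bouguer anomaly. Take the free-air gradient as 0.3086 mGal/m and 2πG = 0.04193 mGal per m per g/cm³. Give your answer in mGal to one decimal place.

156.4

Free-air correction = 0.3086 × 91.7 = 28.30 mGal
Free-air anomaly = 981593.93 − 981461.93 + (28.30) = 160.30 mGal
Bouguer slab correction = 0.04193 × 2.00 × 91.7 = 7.69 mGal
Simple Bouguer anomaly = 160.30 − (7.69) = 152.61 mGal
Complete Bouguer anomaly = 152.61 + 3.79 = 156.40 mGal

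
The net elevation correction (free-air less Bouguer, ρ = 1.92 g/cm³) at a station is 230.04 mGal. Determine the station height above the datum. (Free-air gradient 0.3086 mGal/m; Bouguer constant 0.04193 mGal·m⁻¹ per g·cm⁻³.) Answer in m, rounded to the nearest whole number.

Combined gradient = 0.3086 − 0.04193 × 1.92 = 0.2280944 mGal/m
h = 230.04 / 0.2280944 = 1008.53 m

1009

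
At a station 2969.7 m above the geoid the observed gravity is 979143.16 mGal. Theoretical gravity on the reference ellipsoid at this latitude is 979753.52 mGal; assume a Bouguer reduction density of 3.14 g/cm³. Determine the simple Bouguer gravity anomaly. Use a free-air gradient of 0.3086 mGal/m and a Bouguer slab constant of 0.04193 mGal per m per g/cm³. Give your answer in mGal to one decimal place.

-84.9

Free-air correction = 0.3086 × 2969.7 = 916.45 mGal
Free-air anomaly = 979143.16 − 979753.52 + (916.45) = 306.09 mGal
Bouguer slab correction = 0.04193 × 3.14 × 2969.7 = 390.99 mGal
Simple Bouguer anomaly = 306.09 − (390.99) = -84.90 mGal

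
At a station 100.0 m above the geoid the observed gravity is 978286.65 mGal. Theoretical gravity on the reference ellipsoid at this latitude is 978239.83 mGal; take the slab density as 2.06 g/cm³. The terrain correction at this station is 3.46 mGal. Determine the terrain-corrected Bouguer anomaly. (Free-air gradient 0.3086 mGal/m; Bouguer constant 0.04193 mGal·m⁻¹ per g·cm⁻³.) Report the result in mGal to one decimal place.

72.5

Free-air correction = 0.3086 × 100.0 = 30.86 mGal
Free-air anomaly = 978286.65 − 978239.83 + (30.86) = 77.68 mGal
Bouguer slab correction = 0.04193 × 2.06 × 100.0 = 8.64 mGal
Simple Bouguer anomaly = 77.68 − (8.64) = 69.04 mGal
Complete Bouguer anomaly = 69.04 + 3.46 = 72.50 mGal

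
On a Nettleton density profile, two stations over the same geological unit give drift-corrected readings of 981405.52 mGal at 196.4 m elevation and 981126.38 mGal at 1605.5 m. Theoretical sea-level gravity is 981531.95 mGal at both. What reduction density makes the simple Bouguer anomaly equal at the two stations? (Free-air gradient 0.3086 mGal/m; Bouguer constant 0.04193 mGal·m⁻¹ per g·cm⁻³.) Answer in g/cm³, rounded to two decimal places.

2.64

Δg_obs = 981126.38 − 981405.52 = -279.14 mGal over Δh = 1605.5 − 196.4 = 1409.1 m
Equal Bouguer anomalies ⇒ Δg_obs + (0.3086 − 0.04193ρ)·Δh = 0
0.3086 − 0.04193ρ = −Δg_obs/Δh = 0.19810
ρ = (0.3086 − 0.19810) / 0.04193 = 2.64 g/cm³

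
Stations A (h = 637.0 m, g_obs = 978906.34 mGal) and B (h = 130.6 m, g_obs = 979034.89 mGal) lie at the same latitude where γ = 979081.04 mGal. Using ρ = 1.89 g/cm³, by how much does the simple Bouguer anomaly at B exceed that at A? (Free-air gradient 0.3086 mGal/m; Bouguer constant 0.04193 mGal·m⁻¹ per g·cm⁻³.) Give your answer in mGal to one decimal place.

12.4

Δg_SB(A) = 978906.34 − 979081.04 + 0.3086×637.0 − 0.04193×1.89×637.0 = -28.60 mGal
Δg_SB(B) = 979034.89 − 979081.04 + 0.3086×130.6 − 0.04193×1.89×130.6 = -16.20 mGal
Difference = -16.20 − (-28.60) = 12.40 mGal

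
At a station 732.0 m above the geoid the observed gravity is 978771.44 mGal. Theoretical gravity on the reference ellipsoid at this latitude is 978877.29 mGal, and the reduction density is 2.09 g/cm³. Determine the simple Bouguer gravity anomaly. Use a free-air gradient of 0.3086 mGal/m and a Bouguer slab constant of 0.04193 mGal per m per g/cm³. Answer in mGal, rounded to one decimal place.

55.9

Free-air correction = 0.3086 × 732.0 = 225.90 mGal
Free-air anomaly = 978771.44 − 978877.29 + (225.90) = 120.05 mGal
Bouguer slab correction = 0.04193 × 2.09 × 732.0 = 64.15 mGal
Simple Bouguer anomaly = 120.05 − (64.15) = 55.90 mGal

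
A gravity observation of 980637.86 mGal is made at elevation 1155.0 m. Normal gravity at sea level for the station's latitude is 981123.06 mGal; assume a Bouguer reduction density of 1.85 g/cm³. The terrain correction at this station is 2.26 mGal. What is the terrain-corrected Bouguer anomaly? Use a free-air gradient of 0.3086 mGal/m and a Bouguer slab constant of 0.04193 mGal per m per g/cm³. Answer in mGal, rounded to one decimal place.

Free-air correction = 0.3086 × 1155.0 = 356.43 mGal
Free-air anomaly = 980637.86 − 981123.06 + (356.43) = -128.77 mGal
Bouguer slab correction = 0.04193 × 1.85 × 1155.0 = 89.59 mGal
Simple Bouguer anomaly = -128.77 − (89.59) = -218.36 mGal
Complete Bouguer anomaly = -218.36 + 2.26 = -216.10 mGal

-216.1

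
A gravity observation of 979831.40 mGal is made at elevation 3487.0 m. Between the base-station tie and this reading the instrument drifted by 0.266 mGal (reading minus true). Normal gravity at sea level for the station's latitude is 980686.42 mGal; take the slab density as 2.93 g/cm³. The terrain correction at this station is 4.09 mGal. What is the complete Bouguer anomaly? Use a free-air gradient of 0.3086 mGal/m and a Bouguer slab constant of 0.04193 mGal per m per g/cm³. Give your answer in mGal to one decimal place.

-203.5

Drift-corrected reading = 979831.40 − (0.266) = 979831.134 mGal
Free-air correction = 0.3086 × 3487.0 = 1076.09 mGal
Free-air anomaly = 979831.134 − 980686.42 + (1076.09) = 220.804 mGal
Bouguer slab correction = 0.04193 × 2.93 × 3487.0 = 428.40 mGal
Simple Bouguer anomaly = 220.804 − (428.40) = -207.596 mGal
Complete Bouguer anomaly = -207.596 + 4.09 = -203.506 mGal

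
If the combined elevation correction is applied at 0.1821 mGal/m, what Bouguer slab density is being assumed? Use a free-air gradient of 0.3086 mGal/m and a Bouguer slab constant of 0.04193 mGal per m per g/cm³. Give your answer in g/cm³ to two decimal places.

0.1821 = 0.3086 − 0.04193 × ρ
ρ = (0.3086 − 0.1821) / 0.04193 = 3.02 g/cm³

3.02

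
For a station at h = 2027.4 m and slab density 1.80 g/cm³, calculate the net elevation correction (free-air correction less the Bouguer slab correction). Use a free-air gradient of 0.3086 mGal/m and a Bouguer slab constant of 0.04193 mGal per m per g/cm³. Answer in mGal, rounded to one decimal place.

Combined gradient = 0.3086 − 0.04193 × 1.80 = 0.2331260 mGal/m
Combined elevation correction = 0.2331260 × 2027.4 = 472.6 mGal

472.6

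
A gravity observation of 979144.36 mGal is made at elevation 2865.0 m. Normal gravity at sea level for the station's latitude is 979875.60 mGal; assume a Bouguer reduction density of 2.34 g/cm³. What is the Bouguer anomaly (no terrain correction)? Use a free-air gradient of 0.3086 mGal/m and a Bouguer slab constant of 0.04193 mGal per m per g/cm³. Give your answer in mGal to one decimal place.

-128.2

Free-air correction = 0.3086 × 2865.0 = 884.14 mGal
Free-air anomaly = 979144.36 − 979875.60 + (884.14) = 152.90 mGal
Bouguer slab correction = 0.04193 × 2.34 × 2865.0 = 281.10 mGal
Simple Bouguer anomaly = 152.90 − (281.10) = -128.20 mGal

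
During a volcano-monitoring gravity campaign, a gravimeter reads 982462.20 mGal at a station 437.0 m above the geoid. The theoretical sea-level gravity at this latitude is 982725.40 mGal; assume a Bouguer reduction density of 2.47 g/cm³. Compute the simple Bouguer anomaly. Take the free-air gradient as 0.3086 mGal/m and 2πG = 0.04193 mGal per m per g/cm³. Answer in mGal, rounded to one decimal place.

-173.6

Free-air correction = 0.3086 × 437.0 = 134.86 mGal
Free-air anomaly = 982462.20 − 982725.40 + (134.86) = -128.34 mGal
Bouguer slab correction = 0.04193 × 2.47 × 437.0 = 45.26 mGal
Simple Bouguer anomaly = -128.34 − (45.26) = -173.60 mGal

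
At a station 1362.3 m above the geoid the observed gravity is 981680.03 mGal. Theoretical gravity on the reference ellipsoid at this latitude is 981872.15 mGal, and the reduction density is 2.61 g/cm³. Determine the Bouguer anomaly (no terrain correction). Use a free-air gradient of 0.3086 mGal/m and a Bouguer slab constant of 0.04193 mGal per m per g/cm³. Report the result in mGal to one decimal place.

Free-air correction = 0.3086 × 1362.3 = 420.41 mGal
Free-air anomaly = 981680.03 − 981872.15 + (420.41) = 228.29 mGal
Bouguer slab correction = 0.04193 × 2.61 × 1362.3 = 149.09 mGal
Simple Bouguer anomaly = 228.29 − (149.09) = 79.20 mGal

79.2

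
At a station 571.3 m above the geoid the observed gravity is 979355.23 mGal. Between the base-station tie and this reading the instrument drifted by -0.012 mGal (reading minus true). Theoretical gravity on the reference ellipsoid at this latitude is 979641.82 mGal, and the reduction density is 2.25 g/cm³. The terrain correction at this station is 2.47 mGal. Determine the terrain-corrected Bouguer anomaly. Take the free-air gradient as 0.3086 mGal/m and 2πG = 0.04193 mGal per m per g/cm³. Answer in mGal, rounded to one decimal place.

Drift-corrected reading = 979355.23 − (-0.012) = 979355.242 mGal
Free-air correction = 0.3086 × 571.3 = 176.30 mGal
Free-air anomaly = 979355.242 − 979641.82 + (176.30) = -110.278 mGal
Bouguer slab correction = 0.04193 × 2.25 × 571.3 = 53.90 mGal
Simple Bouguer anomaly = -110.278 − (53.90) = -164.178 mGal
Complete Bouguer anomaly = -164.178 + 2.47 = -161.708 mGal

-161.7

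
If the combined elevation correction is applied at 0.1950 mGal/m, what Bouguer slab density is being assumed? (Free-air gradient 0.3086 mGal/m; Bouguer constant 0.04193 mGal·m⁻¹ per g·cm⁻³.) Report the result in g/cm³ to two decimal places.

0.1950 = 0.3086 − 0.04193 × ρ
ρ = (0.3086 − 0.1950) / 0.04193 = 2.71 g/cm³

2.71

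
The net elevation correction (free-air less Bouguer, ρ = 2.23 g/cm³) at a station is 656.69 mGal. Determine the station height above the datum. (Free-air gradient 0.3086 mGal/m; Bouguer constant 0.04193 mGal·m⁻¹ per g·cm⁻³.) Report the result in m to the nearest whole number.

3053

Combined gradient = 0.3086 − 0.04193 × 2.23 = 0.2150961 mGal/m
h = 656.69 / 0.2150961 = 3053.01 m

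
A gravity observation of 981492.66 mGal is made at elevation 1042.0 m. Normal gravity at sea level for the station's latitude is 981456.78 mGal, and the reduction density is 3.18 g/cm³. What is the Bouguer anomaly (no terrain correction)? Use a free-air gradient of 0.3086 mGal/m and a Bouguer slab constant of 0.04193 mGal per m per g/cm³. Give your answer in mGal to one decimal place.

218.5

Free-air correction = 0.3086 × 1042.0 = 321.56 mGal
Free-air anomaly = 981492.66 − 981456.78 + (321.56) = 357.44 mGal
Bouguer slab correction = 0.04193 × 3.18 × 1042.0 = 138.94 mGal
Simple Bouguer anomaly = 357.44 − (138.94) = 218.50 mGal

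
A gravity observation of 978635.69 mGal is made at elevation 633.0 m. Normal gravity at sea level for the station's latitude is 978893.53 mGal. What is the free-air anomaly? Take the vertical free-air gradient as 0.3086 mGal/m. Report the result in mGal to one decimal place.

-62.5

Free-air correction = 0.3086 × 633.0 = 195.34 mGal
Free-air anomaly = 978635.69 − 978893.53 + (195.34) = -62.50 mGal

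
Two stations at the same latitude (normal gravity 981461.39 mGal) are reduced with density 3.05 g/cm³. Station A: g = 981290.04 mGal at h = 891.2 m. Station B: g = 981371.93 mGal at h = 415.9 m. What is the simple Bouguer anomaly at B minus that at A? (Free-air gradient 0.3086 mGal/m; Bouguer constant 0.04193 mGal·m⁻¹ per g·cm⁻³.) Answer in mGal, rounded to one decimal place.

-4.0

Δg_SB(A) = 981290.04 − 981461.39 + 0.3086×891.2 − 0.04193×3.05×891.2 = -10.30 mGal
Δg_SB(B) = 981371.93 − 981461.39 + 0.3086×415.9 − 0.04193×3.05×415.9 = -14.30 mGal
Difference = -14.30 − (-10.30) = -4.00 mGal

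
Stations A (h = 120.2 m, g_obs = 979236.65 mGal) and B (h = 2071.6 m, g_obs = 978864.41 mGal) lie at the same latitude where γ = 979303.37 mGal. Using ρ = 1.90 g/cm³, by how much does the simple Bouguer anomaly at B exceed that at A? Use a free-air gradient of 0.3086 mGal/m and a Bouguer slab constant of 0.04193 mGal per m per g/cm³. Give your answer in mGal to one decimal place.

Δg_SB(A) = 979236.65 − 979303.37 + 0.3086×120.2 − 0.04193×1.90×120.2 = -39.20 mGal
Δg_SB(B) = 978864.41 − 979303.37 + 0.3086×2071.6 − 0.04193×1.90×2071.6 = 35.30 mGal
Difference = 35.30 − (-39.20) = 74.50 mGal

74.5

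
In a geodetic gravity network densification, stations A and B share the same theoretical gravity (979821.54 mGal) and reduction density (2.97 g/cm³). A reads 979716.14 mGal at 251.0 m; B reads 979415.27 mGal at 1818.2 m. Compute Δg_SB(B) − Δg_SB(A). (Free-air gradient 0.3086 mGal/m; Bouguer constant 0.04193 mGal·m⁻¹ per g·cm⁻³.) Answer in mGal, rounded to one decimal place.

-12.4

Δg_SB(A) = 979716.14 − 979821.54 + 0.3086×251.0 − 0.04193×2.97×251.0 = -59.20 mGal
Δg_SB(B) = 979415.27 − 979821.54 + 0.3086×1818.2 − 0.04193×2.97×1818.2 = -71.60 mGal
Difference = -71.60 − (-59.20) = -12.40 mGal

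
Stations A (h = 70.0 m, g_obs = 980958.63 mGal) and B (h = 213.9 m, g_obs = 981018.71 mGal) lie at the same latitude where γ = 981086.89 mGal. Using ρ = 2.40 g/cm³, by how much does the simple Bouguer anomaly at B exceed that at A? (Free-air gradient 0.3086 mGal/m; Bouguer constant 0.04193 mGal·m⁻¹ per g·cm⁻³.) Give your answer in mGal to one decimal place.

90.0

Δg_SB(A) = 980958.63 − 981086.89 + 0.3086×70.0 − 0.04193×2.40×70.0 = -113.70 mGal
Δg_SB(B) = 981018.71 − 981086.89 + 0.3086×213.9 − 0.04193×2.40×213.9 = -23.70 mGal
Difference = -23.70 − (-113.70) = 90.00 mGal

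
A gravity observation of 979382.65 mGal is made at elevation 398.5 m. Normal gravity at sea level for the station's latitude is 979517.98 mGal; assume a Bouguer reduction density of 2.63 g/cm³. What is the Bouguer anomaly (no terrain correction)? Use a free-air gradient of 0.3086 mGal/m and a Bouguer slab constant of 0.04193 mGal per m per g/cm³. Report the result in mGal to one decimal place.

Free-air correction = 0.3086 × 398.5 = 122.98 mGal
Free-air anomaly = 979382.65 − 979517.98 + (122.98) = -12.35 mGal
Bouguer slab correction = 0.04193 × 2.63 × 398.5 = 43.94 mGal
Simple Bouguer anomaly = -12.35 − (43.94) = -56.29 mGal

-56.3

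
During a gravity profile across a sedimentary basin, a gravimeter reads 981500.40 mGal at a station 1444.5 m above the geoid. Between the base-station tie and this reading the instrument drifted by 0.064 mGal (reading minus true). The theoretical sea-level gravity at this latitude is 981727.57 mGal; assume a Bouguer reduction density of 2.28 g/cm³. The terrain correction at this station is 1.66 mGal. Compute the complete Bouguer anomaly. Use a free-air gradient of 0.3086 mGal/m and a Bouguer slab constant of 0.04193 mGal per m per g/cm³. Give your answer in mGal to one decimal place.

Drift-corrected reading = 981500.40 − (0.064) = 981500.336 mGal
Free-air correction = 0.3086 × 1444.5 = 445.77 mGal
Free-air anomaly = 981500.336 − 981727.57 + (445.77) = 218.536 mGal
Bouguer slab correction = 0.04193 × 2.28 × 1444.5 = 138.09 mGal
Simple Bouguer anomaly = 218.536 − (138.09) = 80.446 mGal
Complete Bouguer anomaly = 80.446 + 1.66 = 82.106 mGal

82.1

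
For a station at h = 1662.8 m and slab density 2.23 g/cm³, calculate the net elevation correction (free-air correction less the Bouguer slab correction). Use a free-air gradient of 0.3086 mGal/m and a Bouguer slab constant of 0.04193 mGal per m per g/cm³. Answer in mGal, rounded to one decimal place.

357.7

Combined gradient = 0.3086 − 0.04193 × 2.23 = 0.2150961 mGal/m
Combined elevation correction = 0.2150961 × 1662.8 = 357.7 mGal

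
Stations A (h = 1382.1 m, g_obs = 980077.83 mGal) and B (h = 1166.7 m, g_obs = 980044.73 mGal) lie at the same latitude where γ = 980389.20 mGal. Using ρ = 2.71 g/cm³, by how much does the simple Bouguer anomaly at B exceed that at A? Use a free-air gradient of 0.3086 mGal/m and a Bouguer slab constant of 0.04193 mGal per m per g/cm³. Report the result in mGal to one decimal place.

-75.1

Δg_SB(A) = 980077.83 − 980389.20 + 0.3086×1382.1 − 0.04193×2.71×1382.1 = -41.90 mGal
Δg_SB(B) = 980044.73 − 980389.20 + 0.3086×1166.7 − 0.04193×2.71×1166.7 = -117.00 mGal
Difference = -117.00 − (-41.90) = -75.10 mGal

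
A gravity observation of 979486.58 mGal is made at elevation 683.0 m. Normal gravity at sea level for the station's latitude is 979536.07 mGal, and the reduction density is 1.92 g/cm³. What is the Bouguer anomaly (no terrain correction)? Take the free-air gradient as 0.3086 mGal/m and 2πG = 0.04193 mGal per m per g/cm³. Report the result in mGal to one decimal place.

106.3

Free-air correction = 0.3086 × 683.0 = 210.77 mGal
Free-air anomaly = 979486.58 − 979536.07 + (210.77) = 161.28 mGal
Bouguer slab correction = 0.04193 × 1.92 × 683.0 = 54.99 mGal
Simple Bouguer anomaly = 161.28 − (54.99) = 106.29 mGal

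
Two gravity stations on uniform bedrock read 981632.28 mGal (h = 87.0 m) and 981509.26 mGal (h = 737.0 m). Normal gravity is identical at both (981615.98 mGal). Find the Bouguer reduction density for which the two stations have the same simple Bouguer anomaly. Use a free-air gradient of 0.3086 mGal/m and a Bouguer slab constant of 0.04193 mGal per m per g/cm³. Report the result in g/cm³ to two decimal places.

2.85

Δg_obs = 981509.26 − 981632.28 = -123.02 mGal over Δh = 737.0 − 87.0 = 650.0 m
Equal Bouguer anomalies ⇒ Δg_obs + (0.3086 − 0.04193ρ)·Δh = 0
0.3086 − 0.04193ρ = −Δg_obs/Δh = 0.18926
ρ = (0.3086 − 0.18926) / 0.04193 = 2.85 g/cm³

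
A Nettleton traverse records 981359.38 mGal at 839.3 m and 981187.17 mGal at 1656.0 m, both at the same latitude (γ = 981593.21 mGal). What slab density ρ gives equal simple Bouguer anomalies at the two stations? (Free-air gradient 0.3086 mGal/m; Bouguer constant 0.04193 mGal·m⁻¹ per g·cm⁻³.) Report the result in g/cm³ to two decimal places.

Δg_obs = 981187.17 − 981359.38 = -172.21 mGal over Δh = 1656.0 − 839.3 = 816.7 m
Equal Bouguer anomalies ⇒ Δg_obs + (0.3086 − 0.04193ρ)·Δh = 0
0.3086 − 0.04193ρ = −Δg_obs/Δh = 0.21086
ρ = (0.3086 − 0.21086) / 0.04193 = 2.33 g/cm³

2.33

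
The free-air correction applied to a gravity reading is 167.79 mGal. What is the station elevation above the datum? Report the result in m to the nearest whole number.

h = 167.79 / 0.3086 = 543.71 m

544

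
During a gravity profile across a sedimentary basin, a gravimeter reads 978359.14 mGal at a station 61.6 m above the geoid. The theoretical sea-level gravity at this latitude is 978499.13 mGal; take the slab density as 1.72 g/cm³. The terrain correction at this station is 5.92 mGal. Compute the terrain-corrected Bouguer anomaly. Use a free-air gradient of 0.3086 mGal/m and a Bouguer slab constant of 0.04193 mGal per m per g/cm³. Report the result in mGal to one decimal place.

Free-air correction = 0.3086 × 61.6 = 19.01 mGal
Free-air anomaly = 978359.14 − 978499.13 + (19.01) = -120.98 mGal
Bouguer slab correction = 0.04193 × 1.72 × 61.6 = 4.44 mGal
Simple Bouguer anomaly = -120.98 − (4.44) = -125.42 mGal
Complete Bouguer anomaly = -125.42 + 5.92 = -119.50 mGal

-119.5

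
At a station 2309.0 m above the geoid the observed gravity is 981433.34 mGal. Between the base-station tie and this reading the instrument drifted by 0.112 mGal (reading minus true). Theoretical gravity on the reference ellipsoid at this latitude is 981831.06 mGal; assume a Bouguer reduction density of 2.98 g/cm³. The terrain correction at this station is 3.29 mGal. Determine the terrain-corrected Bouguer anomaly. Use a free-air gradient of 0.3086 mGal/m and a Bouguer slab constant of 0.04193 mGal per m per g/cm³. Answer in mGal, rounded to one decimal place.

Drift-corrected reading = 981433.34 − (0.112) = 981433.228 mGal
Free-air correction = 0.3086 × 2309.0 = 712.56 mGal
Free-air anomaly = 981433.228 − 981831.06 + (712.56) = 314.728 mGal
Bouguer slab correction = 0.04193 × 2.98 × 2309.0 = 288.51 mGal
Simple Bouguer anomaly = 314.728 − (288.51) = 26.218 mGal
Complete Bouguer anomaly = 26.218 + 3.29 = 29.508 mGal

29.5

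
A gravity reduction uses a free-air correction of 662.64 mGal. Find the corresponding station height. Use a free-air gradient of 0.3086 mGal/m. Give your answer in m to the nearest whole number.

2147

h = 662.64 / 0.3086 = 2147.25 m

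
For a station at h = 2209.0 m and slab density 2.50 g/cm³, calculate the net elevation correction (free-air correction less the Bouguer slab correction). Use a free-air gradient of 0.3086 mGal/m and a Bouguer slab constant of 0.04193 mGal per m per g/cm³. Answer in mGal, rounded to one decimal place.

Combined gradient = 0.3086 − 0.04193 × 2.50 = 0.2037750 mGal/m
Combined elevation correction = 0.2037750 × 2209.0 = 450.1 mGal

450.1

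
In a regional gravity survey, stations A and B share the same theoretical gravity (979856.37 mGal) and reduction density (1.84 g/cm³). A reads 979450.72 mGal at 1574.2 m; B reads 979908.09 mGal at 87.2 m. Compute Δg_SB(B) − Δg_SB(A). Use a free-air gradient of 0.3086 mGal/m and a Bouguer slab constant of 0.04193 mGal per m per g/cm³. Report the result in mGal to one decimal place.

Δg_SB(A) = 979450.72 − 979856.37 + 0.3086×1574.2 − 0.04193×1.84×1574.2 = -41.30 mGal
Δg_SB(B) = 979908.09 − 979856.37 + 0.3086×87.2 − 0.04193×1.84×87.2 = 71.90 mGal
Difference = 71.90 − (-41.30) = 113.20 mGal

113.2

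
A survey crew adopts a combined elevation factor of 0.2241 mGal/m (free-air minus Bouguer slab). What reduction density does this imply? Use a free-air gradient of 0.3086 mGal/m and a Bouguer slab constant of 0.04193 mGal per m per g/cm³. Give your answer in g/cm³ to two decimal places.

2.02

0.2241 = 0.3086 − 0.04193 × ρ
ρ = (0.3086 − 0.2241) / 0.04193 = 2.02 g/cm³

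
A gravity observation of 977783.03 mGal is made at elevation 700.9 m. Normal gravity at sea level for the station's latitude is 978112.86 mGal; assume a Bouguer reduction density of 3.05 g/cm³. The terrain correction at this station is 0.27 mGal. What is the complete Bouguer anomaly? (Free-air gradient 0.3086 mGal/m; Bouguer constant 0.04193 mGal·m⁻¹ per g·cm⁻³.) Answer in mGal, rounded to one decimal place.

-202.9

Free-air correction = 0.3086 × 700.9 = 216.30 mGal
Free-air anomaly = 977783.03 − 978112.86 + (216.30) = -113.53 mGal
Bouguer slab correction = 0.04193 × 3.05 × 700.9 = 89.64 mGal
Simple Bouguer anomaly = -113.53 − (89.64) = -203.17 mGal
Complete Bouguer anomaly = -203.17 + 0.27 = -202.90 mGal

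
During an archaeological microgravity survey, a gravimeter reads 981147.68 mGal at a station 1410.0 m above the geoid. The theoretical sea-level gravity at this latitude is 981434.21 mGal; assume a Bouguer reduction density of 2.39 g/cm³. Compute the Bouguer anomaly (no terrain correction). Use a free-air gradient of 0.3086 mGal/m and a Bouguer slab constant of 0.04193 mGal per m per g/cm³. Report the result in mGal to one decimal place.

Free-air correction = 0.3086 × 1410.0 = 435.13 mGal
Free-air anomaly = 981147.68 − 981434.21 + (435.13) = 148.60 mGal
Bouguer slab correction = 0.04193 × 2.39 × 1410.0 = 141.30 mGal
Simple Bouguer anomaly = 148.60 − (141.30) = 7.30 mGal

7.3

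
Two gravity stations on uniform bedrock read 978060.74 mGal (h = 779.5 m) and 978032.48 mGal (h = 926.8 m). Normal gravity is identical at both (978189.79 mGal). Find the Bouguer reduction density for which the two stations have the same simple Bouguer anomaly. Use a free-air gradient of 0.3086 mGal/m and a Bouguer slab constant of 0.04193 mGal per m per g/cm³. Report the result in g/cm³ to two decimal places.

2.78

Δg_obs = 978032.48 − 978060.74 = -28.26 mGal over Δh = 926.8 − 779.5 = 147.3 m
Equal Bouguer anomalies ⇒ Δg_obs + (0.3086 − 0.04193ρ)·Δh = 0
0.3086 − 0.04193ρ = −Δg_obs/Δh = 0.19185
ρ = (0.3086 − 0.19185) / 0.04193 = 2.78 g/cm³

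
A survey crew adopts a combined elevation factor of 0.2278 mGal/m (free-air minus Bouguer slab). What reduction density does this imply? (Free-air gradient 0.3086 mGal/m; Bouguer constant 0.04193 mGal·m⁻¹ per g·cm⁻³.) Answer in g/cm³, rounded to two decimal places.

0.2278 = 0.3086 − 0.04193 × ρ
ρ = (0.3086 − 0.2278) / 0.04193 = 1.93 g/cm³

1.93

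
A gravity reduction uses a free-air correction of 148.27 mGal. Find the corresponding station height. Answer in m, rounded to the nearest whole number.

h = 148.27 / 0.3086 = 480.46 m

480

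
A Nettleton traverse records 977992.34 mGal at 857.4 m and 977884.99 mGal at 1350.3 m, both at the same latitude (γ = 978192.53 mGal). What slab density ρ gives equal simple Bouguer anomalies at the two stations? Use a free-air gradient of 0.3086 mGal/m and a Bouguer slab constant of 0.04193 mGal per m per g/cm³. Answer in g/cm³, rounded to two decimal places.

Δg_obs = 977884.99 − 977992.34 = -107.35 mGal over Δh = 1350.3 − 857.4 = 492.9 m
Equal Bouguer anomalies ⇒ Δg_obs + (0.3086 − 0.04193ρ)·Δh = 0
0.3086 − 0.04193ρ = −Δg_obs/Δh = 0.21779
ρ = (0.3086 − 0.21779) / 0.04193 = 2.17 g/cm³

2.17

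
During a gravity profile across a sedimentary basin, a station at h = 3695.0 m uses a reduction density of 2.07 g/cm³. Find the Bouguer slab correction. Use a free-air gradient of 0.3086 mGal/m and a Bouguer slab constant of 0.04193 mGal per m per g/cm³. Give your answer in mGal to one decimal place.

Bouguer slab correction = 0.04193 × 2.07 × 3695.0 = 320.7 mGal

320.7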